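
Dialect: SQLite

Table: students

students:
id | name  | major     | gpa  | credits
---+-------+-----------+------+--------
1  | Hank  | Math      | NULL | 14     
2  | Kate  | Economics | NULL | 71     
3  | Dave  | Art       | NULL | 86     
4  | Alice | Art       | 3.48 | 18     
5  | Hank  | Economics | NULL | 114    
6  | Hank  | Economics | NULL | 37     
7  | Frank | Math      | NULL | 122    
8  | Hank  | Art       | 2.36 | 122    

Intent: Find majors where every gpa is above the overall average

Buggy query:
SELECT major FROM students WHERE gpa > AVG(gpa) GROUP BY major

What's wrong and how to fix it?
Bug: AVG() is an aggregate; it can't sit directly in WHERE

Fix: Compute the overall average in a scalar subquery and compare each group's MIN against it in HAVING

Corrected query:
SELECT major FROM students GROUP BY major HAVING MIN(gpa) > (SELECT AVG(gpa) FROM students)

Result:
(no rows)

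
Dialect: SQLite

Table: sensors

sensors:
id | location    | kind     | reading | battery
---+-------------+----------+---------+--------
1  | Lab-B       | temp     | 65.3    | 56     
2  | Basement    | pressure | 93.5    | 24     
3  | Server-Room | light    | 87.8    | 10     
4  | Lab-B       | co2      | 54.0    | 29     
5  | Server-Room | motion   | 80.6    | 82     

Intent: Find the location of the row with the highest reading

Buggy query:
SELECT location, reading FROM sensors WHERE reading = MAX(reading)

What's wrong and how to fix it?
Bug: WHERE is evaluated per row; an aggregate over the whole table isn't defined there

Fix: Wrap MAX in a scalar subquery so WHERE compares against a single value

Corrected query:
SELECT location, reading FROM sensors WHERE reading = (SELECT MAX(reading) FROM sensors)

Result:
location | reading
---------+--------
Basement | 93.5   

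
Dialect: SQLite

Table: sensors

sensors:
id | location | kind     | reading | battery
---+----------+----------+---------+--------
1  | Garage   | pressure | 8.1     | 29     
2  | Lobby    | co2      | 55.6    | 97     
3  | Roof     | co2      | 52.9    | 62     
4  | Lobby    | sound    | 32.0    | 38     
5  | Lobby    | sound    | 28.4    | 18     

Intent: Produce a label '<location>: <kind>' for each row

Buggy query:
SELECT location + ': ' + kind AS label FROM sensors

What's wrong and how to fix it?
Bug: SQLite uses || for string concatenation; + coerces text to numbers (yielding 0)

Fix: Use the || operator for string concatenation

Corrected query:
SELECT location || ': ' || kind AS label FROM sensors

Result:
label           
----------------
Garage: pressure
Lobby: co2      
Roof: co2       
Lobby: sound    
Lobby: sound    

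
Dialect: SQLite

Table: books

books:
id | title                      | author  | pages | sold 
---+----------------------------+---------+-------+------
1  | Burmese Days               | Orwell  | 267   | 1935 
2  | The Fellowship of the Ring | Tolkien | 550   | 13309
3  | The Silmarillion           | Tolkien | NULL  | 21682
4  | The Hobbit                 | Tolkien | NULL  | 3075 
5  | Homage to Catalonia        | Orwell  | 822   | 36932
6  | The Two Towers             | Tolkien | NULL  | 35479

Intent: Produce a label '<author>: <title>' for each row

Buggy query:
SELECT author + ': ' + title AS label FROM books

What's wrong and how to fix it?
Bug: SQLite uses || for string concatenation; + coerces text to numbers (yielding 0)

Fix: Use the || operator for string concatenation

Corrected query:
SELECT author || ': ' || title AS label FROM books

Result:
label                              
-----------------------------------
Orwell: Burmese Days               
Tolkien: The Fellowship of the Ring
Tolkien: The Silmarillion          
Tolkien: The Hobbit                
Orwell: Homage to Catalonia        
Tolkien: The Two Towers            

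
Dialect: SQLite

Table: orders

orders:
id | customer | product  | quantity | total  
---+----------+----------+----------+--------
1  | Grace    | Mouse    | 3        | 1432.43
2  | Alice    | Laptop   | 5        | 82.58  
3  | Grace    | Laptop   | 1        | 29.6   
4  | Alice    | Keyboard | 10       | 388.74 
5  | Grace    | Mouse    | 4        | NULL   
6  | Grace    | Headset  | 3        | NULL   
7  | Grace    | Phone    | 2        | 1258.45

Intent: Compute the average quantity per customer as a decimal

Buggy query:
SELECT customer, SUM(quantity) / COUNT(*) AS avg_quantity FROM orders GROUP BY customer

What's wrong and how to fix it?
Bug: SUM(quantity) and COUNT(*) are both integers; the division truncates the fractional part

Fix: Cast one side to REAL so the division keeps the fractional part

Corrected query:
SELECT customer, SUM(quantity) * 1.0 / COUNT(*) AS avg_quantity FROM orders GROUP BY customer

Result:
customer | avg_quantity
---------+-------------
Alice    | 7.5         
Grace    | 2.6         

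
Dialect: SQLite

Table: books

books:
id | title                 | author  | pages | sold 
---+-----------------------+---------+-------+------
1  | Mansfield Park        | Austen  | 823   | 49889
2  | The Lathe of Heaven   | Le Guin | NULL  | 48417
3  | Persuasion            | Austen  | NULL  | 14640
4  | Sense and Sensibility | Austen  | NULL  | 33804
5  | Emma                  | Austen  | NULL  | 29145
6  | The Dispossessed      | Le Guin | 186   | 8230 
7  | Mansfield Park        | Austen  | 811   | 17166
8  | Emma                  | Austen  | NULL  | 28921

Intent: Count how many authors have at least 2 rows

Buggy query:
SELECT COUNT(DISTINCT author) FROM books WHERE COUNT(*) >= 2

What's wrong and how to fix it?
Bug: WHERE filters individual rows, not groups, so a group-level COUNT is invalid there

Fix: Group first with HAVING COUNT(*) >= 2, then COUNT the resulting groups

Corrected query:
SELECT COUNT(*) FROM (SELECT author FROM books GROUP BY author HAVING COUNT(*) >= 2)

Result:
COUNT(*)
--------
2       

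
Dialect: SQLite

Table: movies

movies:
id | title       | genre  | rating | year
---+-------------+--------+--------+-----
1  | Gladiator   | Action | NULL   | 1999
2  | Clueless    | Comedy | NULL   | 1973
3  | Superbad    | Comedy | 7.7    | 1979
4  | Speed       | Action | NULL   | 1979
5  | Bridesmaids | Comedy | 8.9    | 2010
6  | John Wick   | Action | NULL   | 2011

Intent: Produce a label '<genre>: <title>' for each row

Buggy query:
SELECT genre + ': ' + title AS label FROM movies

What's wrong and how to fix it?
Bug: '+' is numeric addition; on text columns SQLite converts them to 0 instead of concatenating

Fix: Replace + with || to concatenate text

Corrected query:
SELECT genre || ': ' || title AS label FROM movies

Result:
label              
-------------------
Action: Gladiator  
Comedy: Clueless   
Comedy: Superbad   
Action: Speed      
Comedy: Bridesmaids
Action: John Wick  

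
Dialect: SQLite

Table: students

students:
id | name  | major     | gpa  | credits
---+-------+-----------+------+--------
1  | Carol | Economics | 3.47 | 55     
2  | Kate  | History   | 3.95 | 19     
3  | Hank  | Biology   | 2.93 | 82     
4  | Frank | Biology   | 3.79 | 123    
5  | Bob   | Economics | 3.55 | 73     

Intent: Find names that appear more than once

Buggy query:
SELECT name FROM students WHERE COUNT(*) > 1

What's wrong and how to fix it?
Bug: COUNT(*) is an aggregate and cannot be used in WHERE

Fix: GROUP BY name, then filter groups with HAVING COUNT(*) > 1

Corrected query:
SELECT name FROM students GROUP BY name HAVING COUNT(*) > 1

Result:
(no rows)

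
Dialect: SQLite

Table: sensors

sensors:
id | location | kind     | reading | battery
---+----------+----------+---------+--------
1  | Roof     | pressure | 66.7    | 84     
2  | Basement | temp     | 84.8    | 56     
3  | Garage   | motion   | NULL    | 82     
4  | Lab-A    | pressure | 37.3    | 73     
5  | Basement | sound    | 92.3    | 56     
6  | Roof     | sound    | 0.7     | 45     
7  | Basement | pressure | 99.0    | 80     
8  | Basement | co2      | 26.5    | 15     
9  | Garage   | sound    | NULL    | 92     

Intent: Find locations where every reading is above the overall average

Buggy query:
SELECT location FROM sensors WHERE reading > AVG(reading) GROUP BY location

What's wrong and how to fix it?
Bug: AVG() is an aggregate; it can't sit directly in WHERE

Fix: Compute the overall average in a scalar subquery and compare each group's MIN against it in HAVING

Corrected query:
SELECT location FROM sensors GROUP BY location HAVING MIN(reading) > (SELECT AVG(reading) FROM sensors)

Result:
(no rows)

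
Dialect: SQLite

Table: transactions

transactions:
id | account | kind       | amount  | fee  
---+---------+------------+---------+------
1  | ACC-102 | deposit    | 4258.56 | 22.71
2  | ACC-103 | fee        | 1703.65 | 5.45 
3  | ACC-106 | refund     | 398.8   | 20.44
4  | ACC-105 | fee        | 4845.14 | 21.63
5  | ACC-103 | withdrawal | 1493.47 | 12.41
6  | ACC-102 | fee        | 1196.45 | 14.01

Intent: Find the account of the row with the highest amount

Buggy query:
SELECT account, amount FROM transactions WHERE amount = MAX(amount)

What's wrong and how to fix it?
Bug: MAX(amount) is an aggregate and cannot be used directly in WHERE

Fix: Wrap MAX in a scalar subquery so WHERE compares against a single value

Corrected query:
SELECT account, amount FROM transactions WHERE amount = (SELECT MAX(amount) FROM transactions)

Result:
account | amount 
--------+--------
ACC-105 | 4845.14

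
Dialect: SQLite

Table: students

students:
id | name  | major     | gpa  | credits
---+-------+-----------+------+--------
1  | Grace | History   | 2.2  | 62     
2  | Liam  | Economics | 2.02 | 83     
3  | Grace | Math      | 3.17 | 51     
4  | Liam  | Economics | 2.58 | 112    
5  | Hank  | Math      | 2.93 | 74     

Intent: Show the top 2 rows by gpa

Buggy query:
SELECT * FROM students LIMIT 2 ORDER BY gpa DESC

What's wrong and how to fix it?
Bug: LIMIT must come after ORDER BY

Fix: Swap the clauses: ORDER BY first, then LIMIT

Corrected query:
SELECT * FROM students ORDER BY gpa DESC LIMIT 2

Result:
id | name  | major | gpa  | credits
---+-------+-------+------+--------
3  | Grace | Math  | 3.17 | 51     
5  | Hank  | Math  | 2.93 | 74     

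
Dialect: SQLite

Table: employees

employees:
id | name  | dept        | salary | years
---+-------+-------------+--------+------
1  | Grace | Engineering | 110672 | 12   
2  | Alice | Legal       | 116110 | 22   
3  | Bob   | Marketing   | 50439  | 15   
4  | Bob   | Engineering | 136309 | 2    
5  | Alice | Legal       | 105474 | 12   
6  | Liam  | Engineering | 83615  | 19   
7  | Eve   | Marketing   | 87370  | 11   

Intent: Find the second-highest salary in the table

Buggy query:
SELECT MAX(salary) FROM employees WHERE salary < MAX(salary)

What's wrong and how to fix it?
Bug: MAX(salary) on the right of the comparison is an aggregate-in-WHERE error

Fix: Put the inner MAX in a scalar subquery

Corrected query:
SELECT MAX(salary) FROM employees WHERE salary < (SELECT MAX(salary) FROM employees)

Result:
MAX(salary)
-----------
116110     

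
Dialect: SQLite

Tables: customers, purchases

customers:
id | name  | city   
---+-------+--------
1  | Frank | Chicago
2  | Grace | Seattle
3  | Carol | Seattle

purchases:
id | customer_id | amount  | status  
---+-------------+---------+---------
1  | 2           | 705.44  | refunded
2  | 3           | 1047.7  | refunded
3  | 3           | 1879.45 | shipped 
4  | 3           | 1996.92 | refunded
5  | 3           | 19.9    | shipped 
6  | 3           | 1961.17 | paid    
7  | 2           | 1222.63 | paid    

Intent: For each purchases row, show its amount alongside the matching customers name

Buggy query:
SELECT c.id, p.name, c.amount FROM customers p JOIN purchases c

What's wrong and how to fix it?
Bug: JOIN with no ON clause produces a cartesian product; every purchases row pairs with every customers row

Fix: Add ON c.customer_id = p.id to the JOIN

Corrected query:
SELECT c.id, p.name, c.amount FROM customers p JOIN purchases c ON c.customer_id = p.id

Result:
id | name  | amount 
---+-------+--------
1  | Grace | 705.44 
2  | Carol | 1047.7 
3  | Carol | 1879.45
4  | Carol | 1996.92
5  | Carol | 19.9   
6  | Carol | 1961.17
7  | Grace | 1222.63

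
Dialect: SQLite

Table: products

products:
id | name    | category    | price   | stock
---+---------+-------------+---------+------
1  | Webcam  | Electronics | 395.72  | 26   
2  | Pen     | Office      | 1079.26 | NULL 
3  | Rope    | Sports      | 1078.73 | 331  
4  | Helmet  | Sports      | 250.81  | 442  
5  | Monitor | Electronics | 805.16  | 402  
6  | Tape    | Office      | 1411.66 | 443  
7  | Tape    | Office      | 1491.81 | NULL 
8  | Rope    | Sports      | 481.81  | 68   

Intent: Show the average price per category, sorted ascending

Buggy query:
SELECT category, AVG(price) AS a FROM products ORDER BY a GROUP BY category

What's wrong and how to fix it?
Bug: GROUP BY must precede ORDER BY

Fix: Move ORDER BY to the end, after GROUP BY

Corrected query:
SELECT category, AVG(price) AS a FROM products GROUP BY category ORDER BY a

Result:
category    | a          
------------+------------
Electronics | 600.44     
Sports      | 603.783333 
Office      | 1327.576667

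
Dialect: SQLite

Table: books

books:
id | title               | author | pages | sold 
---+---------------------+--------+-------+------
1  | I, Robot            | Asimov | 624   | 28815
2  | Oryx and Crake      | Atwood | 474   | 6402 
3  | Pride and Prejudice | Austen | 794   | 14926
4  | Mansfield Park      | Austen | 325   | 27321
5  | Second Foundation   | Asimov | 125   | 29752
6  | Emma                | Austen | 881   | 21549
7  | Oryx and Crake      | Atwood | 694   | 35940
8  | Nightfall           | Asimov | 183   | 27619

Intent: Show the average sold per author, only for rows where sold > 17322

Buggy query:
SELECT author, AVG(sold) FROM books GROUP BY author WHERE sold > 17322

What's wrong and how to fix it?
Bug: WHERE cannot follow GROUP BY

Fix: Move the WHERE clause before GROUP BY

Corrected query:
SELECT author, AVG(sold) FROM books WHERE sold > 17322 GROUP BY author

Result:
author | AVG(sold)   
-------+-------------
Asimov | 28728.666667
Atwood | 35940       
Austen | 24435       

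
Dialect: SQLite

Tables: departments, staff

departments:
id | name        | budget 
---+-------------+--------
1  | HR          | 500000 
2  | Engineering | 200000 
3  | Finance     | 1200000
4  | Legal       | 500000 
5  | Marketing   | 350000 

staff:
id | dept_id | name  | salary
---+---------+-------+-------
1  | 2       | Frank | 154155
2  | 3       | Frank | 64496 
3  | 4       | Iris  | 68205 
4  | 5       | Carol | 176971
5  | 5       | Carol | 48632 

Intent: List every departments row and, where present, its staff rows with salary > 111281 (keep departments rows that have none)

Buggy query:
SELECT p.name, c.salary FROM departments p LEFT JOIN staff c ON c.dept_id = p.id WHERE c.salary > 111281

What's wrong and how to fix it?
Bug: Filtering c.salary in WHERE discards the NULL rows produced by LEFT JOIN, turning it into an inner join

Fix: Put 'c.salary > 111281' in the JOIN's ON clause instead of WHERE

Corrected query:
SELECT p.name, c.salary FROM departments p LEFT JOIN staff c ON c.dept_id = p.id AND c.salary > 111281

Result:
name        | salary
------------+-------
HR          | NULL  
Engineering | 154155
Finance     | NULL  
Legal       | NULL  
Marketing   | 176971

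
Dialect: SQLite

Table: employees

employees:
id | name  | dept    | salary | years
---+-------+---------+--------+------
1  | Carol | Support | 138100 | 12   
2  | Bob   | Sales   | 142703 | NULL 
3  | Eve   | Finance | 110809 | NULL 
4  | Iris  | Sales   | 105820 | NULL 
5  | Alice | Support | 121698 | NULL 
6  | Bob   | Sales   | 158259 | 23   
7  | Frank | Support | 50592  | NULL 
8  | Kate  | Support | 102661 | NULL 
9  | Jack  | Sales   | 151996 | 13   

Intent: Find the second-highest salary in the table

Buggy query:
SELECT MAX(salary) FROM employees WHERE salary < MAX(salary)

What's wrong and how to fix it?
Bug: MAX(salary) on the right of the comparison is an aggregate-in-WHERE error

Fix: Put the inner MAX in a scalar subquery

Corrected query:
SELECT MAX(salary) FROM employees WHERE salary < (SELECT MAX(salary) FROM employees)

Result:
MAX(salary)
-----------
151996     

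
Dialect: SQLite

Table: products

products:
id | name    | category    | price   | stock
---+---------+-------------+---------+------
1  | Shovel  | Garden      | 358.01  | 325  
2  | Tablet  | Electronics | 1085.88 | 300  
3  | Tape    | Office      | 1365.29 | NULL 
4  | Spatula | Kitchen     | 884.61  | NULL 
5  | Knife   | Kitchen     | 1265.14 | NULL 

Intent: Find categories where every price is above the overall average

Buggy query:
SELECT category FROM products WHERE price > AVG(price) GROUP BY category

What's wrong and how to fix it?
Bug: WHERE evaluates per row before aggregation, so AVG() is unavailable

Fix: Use a subquery for AVG and a HAVING MIN(...) filter so the condition holds for every row in the group

Corrected query:
SELECT category FROM products GROUP BY category HAVING MIN(price) > (SELECT AVG(price) FROM products)

Result:
category   
-----------
Electronics
Office     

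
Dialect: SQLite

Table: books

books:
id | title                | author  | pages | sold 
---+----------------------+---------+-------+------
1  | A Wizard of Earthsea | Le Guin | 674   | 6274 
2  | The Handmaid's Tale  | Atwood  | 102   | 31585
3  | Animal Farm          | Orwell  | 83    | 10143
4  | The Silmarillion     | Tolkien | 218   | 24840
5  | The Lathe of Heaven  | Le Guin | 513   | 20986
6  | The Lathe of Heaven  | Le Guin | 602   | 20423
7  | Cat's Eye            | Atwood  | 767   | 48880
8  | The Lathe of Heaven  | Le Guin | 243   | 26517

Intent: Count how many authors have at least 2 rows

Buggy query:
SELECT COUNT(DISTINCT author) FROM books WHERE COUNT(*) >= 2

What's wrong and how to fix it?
Bug: WHERE filters individual rows, not groups, so a group-level COUNT is invalid there

Fix: Group first with HAVING COUNT(*) >= 2, then COUNT the resulting groups

Corrected query:
SELECT COUNT(*) FROM (SELECT author FROM books GROUP BY author HAVING COUNT(*) >= 2)

Result:
COUNT(*)
--------
2       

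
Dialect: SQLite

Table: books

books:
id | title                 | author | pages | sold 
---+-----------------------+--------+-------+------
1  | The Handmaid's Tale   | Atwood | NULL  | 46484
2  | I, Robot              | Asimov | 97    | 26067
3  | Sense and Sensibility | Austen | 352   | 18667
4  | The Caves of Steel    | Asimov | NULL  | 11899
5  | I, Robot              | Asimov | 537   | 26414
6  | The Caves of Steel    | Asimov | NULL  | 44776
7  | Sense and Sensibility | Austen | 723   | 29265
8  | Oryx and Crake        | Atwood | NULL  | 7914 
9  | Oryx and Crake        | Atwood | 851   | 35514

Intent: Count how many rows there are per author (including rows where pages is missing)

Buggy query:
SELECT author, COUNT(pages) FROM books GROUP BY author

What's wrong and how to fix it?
Bug: COUNT(pages) skips NULLs, so groups with missing pages are undercounted

Fix: Use COUNT(*) to count all rows regardless of NULL

Corrected query:
SELECT author, COUNT(*) FROM books GROUP BY author

Result:
author | COUNT(*)
-------+---------
Asimov | 4       
Atwood | 3       
Austen | 2       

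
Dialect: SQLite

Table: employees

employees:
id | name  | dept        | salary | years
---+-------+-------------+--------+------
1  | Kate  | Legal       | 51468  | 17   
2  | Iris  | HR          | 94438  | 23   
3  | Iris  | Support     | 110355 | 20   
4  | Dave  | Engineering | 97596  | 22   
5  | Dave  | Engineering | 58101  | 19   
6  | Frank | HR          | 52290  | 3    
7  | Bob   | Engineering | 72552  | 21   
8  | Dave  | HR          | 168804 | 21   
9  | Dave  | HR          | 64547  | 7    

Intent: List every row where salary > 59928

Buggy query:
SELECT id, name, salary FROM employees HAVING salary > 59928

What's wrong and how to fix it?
Bug: This is a non-aggregate query (no GROUP BY, no aggregates), so in SQLite the HAVING clause is invalid here; a row-level condition belongs in WHERE

Fix: Replace HAVING with WHERE since the condition applies to individual rows

Corrected query:
SELECT id, name, salary FROM employees WHERE salary > 59928

Result:
id | name | salary
---+------+-------
2  | Iris | 94438 
3  | Iris | 110355
4  | Dave | 97596 
7  | Bob  | 72552 
8  | Dave | 168804
9  | Dave | 64547 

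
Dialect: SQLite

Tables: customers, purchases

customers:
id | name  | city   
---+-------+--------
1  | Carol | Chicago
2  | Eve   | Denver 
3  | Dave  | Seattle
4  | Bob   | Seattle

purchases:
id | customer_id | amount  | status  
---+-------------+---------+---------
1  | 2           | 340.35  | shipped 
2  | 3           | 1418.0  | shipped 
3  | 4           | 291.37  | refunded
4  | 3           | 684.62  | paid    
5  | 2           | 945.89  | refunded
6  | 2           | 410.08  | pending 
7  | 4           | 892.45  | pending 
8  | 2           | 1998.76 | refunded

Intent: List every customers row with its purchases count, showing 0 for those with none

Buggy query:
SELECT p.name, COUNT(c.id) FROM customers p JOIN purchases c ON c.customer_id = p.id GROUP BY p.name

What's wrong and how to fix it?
Bug: INNER JOIN drops customers rows that have no matching purchases rows

Fix: Use LEFT JOIN so parents without children still appear (COUNT(c.id) gives 0)

Corrected query:
SELECT p.name, COUNT(c.id) FROM customers p LEFT JOIN purchases c ON c.customer_id = p.id GROUP BY p.name

Result:
name  | COUNT(c.id)
------+------------
Bob   | 2          
Carol | 0          
Dave  | 2          
Eve   | 4          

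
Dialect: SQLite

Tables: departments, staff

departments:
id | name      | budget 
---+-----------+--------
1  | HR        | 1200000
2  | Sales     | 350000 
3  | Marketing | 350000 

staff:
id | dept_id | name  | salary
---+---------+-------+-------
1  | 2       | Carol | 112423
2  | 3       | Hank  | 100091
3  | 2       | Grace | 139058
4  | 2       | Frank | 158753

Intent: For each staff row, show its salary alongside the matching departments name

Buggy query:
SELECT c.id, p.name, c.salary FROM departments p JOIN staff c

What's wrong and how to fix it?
Bug: JOIN with no ON clause produces a cartesian product; every staff row pairs with every departments row

Fix: Specify the join condition linking the foreign key to the parent id

Corrected query:
SELECT c.id, p.name, c.salary FROM departments p JOIN staff c ON c.dept_id = p.id

Result:
id | name      | salary
---+-----------+-------
1  | Sales     | 112423
2  | Marketing | 100091
3  | Sales     | 139058
4  | Sales     | 158753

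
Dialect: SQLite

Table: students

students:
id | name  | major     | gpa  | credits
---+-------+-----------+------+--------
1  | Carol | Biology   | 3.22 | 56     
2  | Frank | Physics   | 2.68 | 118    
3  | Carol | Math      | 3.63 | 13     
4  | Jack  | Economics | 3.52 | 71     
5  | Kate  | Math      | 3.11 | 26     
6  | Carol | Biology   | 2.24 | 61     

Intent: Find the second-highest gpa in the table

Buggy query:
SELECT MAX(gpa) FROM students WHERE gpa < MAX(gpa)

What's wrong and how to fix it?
Bug: The inner MAX is an aggregate inside WHERE, which is not allowed

Fix: Compute the overall MAX in a subquery, then take MAX of rows below it

Corrected query:
SELECT MAX(gpa) FROM students WHERE gpa < (SELECT MAX(gpa) FROM students)

Result:
MAX(gpa)
--------
3.52    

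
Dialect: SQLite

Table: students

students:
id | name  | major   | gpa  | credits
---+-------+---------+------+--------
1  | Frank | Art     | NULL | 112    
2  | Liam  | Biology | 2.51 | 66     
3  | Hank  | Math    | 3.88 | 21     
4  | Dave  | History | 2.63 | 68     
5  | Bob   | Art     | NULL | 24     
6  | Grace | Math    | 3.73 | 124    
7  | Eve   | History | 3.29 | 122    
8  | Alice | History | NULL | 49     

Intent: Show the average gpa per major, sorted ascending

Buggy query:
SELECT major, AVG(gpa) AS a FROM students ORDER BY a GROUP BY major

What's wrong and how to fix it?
Bug: GROUP BY must precede ORDER BY

Fix: Move ORDER BY to the end, after GROUP BY

Corrected query:
SELECT major, AVG(gpa) AS a FROM students GROUP BY major ORDER BY a

Result:
major   | a    
--------+------
Art     | NULL 
Biology | 2.51 
History | 2.96 
Math    | 3.805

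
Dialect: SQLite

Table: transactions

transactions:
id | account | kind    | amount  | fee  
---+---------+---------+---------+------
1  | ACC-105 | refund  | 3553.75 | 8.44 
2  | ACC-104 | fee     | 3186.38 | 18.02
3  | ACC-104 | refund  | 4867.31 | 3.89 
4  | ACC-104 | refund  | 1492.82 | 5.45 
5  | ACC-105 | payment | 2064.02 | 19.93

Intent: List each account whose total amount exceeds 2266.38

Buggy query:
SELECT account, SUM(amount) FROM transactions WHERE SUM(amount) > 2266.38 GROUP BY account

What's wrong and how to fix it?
Bug: SUM(amount) is an aggregate, but WHERE filters rows before aggregation

Fix: Use HAVING (which filters groups after aggregation) instead of WHERE

Corrected query:
SELECT account, SUM(amount) FROM transactions GROUP BY account HAVING SUM(amount) > 2266.38

Result:
account | SUM(amount)
--------+------------
ACC-104 | 9546.51    
ACC-105 | 5617.77    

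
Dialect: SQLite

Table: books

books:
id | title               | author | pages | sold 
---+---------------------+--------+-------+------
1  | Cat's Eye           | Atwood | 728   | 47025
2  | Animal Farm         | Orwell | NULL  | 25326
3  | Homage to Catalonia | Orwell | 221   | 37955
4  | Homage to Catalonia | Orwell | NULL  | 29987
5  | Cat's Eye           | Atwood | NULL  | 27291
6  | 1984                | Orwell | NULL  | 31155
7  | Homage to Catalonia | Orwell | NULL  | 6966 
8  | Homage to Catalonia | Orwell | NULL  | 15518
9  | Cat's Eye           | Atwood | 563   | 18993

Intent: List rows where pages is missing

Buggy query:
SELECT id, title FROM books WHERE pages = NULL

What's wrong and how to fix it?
Bug: Comparing to NULL with '=' never matches; NULL = NULL is unknown, not true

Fix: Replace '= NULL' with 'IS NULL'

Corrected query:
SELECT id, title FROM books WHERE pages IS NULL

Result:
id | title              
---+--------------------
2  | Animal Farm        
4  | Homage to Catalonia
5  | Cat's Eye          
6  | 1984               
7  | Homage to Catalonia
8  | Homage to Catalonia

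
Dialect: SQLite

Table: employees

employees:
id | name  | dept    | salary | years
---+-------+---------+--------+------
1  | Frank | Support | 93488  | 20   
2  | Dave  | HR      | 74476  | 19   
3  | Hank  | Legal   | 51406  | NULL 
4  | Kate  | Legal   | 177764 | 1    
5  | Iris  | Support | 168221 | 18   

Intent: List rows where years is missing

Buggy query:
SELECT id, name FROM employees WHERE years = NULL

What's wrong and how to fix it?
Bug: '= NULL' is always unknown in SQL three-valued logic, so no rows match

Fix: Replace '= NULL' with 'IS NULL'

Corrected query:
SELECT id, name FROM employees WHERE years IS NULL

Result:
id | name
---+-----
3  | Hank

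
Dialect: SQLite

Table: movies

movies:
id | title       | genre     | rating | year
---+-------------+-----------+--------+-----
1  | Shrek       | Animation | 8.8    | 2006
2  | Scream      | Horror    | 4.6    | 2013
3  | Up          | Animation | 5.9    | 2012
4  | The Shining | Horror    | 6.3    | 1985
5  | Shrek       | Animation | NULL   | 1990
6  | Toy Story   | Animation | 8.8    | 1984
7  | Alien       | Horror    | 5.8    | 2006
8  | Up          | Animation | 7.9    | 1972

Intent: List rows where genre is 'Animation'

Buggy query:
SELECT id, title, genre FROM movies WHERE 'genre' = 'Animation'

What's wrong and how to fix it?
Bug: Single quotes denote string literals in SQL; the column name is being compared as a constant string

Fix: Remove the quotes around the column name (or use double quotes for an identifier)

Corrected query:
SELECT id, title, genre FROM movies WHERE genre = 'Animation'

Result:
id | title     | genre    
---+-----------+----------
1  | Shrek     | Animation
3  | Up        | Animation
5  | Shrek     | Animation
6  | Toy Story | Animation
8  | Up        | Animation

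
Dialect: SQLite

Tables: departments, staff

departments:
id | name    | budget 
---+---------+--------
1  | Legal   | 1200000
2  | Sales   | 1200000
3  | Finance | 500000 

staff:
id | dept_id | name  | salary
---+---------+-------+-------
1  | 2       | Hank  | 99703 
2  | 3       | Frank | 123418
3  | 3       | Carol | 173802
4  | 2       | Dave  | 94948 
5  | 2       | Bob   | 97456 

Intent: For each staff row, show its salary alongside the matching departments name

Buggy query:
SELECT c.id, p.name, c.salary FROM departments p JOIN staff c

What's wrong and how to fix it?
Bug: JOIN with no ON clause produces a cartesian product; every staff row pairs with every departments row

Fix: Specify the join condition linking the foreign key to the parent id

Corrected query:
SELECT c.id, p.name, c.salary FROM departments p JOIN staff c ON c.dept_id = p.id

Result:
id | name    | salary
---+---------+-------
1  | Sales   | 99703 
2  | Finance | 123418
3  | Finance | 173802
4  | Sales   | 94948 
5  | Sales   | 97456 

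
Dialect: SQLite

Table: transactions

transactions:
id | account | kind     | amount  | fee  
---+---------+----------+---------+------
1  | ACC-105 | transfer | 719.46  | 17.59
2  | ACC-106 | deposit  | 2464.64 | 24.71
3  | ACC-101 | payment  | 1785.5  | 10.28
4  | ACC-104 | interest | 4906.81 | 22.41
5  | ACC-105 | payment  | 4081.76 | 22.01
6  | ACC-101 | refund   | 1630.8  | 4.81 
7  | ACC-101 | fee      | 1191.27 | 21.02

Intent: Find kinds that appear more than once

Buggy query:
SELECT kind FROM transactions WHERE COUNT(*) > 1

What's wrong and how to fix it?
Bug: COUNT(*) is an aggregate and cannot be used in WHERE

Fix: Group first, then use HAVING for the count condition

Corrected query:
SELECT kind FROM transactions GROUP BY kind HAVING COUNT(*) > 1

Result:
kind   
-------
payment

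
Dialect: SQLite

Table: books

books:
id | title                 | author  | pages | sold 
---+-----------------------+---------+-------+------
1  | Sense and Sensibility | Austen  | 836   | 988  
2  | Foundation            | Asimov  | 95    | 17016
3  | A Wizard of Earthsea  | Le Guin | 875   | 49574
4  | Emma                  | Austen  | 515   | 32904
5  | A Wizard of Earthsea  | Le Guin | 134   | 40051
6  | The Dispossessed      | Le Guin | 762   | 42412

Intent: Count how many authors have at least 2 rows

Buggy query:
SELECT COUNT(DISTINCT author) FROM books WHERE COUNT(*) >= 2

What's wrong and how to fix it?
Bug: COUNT(*) cannot appear in WHERE; the per-group count doesn't exist yet

Fix: Use a subquery that GROUPs and filters with HAVING, then count its rows

Corrected query:
SELECT COUNT(*) FROM (SELECT author FROM books GROUP BY author HAVING COUNT(*) >= 2)

Result:
COUNT(*)
--------
2       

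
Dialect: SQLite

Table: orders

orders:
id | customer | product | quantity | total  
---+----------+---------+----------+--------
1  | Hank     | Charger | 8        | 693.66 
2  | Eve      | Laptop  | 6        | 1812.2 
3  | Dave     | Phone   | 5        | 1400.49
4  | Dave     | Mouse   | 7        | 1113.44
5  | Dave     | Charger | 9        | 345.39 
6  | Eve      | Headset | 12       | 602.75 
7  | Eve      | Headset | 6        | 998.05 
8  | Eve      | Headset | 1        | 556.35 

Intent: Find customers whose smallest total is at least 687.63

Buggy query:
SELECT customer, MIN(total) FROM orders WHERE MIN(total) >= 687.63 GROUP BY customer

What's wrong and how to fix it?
Bug: MIN() in WHERE is a misuse of aggregate

Fix: Use HAVING for the per-group MIN condition

Corrected query:
SELECT customer, MIN(total) FROM orders GROUP BY customer HAVING MIN(total) >= 687.63

Result:
customer | MIN(total)
---------+-----------
Hank     | 693.66    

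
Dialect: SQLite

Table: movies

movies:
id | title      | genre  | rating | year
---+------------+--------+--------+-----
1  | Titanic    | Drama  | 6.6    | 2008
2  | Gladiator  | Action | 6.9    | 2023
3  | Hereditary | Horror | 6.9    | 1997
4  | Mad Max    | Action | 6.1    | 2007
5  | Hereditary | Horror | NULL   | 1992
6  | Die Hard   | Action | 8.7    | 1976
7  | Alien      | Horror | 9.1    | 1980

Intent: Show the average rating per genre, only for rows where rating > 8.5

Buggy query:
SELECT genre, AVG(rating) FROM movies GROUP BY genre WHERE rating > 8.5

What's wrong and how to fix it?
Bug: WHERE cannot follow GROUP BY

Fix: Move the WHERE clause before GROUP BY

Corrected query:
SELECT genre, AVG(rating) FROM movies WHERE rating > 8.5 GROUP BY genre

Result:
genre  | AVG(rating)
-------+------------
Action | 8.7        
Horror | 9.1        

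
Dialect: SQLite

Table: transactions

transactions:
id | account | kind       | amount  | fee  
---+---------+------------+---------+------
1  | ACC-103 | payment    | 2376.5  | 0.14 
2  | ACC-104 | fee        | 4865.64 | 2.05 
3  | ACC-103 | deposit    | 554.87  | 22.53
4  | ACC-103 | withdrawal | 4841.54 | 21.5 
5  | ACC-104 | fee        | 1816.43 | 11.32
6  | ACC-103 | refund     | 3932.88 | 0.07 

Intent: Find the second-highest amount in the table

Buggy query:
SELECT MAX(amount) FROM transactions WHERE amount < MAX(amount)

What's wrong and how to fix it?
Bug: The inner MAX is an aggregate inside WHERE, which is not allowed

Fix: Put the inner MAX in a scalar subquery

Corrected query:
SELECT MAX(amount) FROM transactions WHERE amount < (SELECT MAX(amount) FROM transactions)

Result:
MAX(amount)
-----------
4841.54    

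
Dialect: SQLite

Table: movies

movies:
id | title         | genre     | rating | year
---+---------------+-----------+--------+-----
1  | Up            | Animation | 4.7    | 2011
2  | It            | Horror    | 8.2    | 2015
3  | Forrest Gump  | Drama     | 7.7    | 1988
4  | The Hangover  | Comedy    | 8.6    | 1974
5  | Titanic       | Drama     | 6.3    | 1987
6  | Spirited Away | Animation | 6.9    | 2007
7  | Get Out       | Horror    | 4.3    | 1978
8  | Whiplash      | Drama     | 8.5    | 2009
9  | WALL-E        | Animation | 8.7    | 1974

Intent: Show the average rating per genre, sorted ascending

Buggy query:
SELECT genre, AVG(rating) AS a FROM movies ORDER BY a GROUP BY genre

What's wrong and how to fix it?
Bug: ORDER BY appears before GROUP BY; SQL clause order requires GROUP BY first

Fix: Reorder: SELECT … FROM … GROUP BY … ORDER BY …

Corrected query:
SELECT genre, AVG(rating) AS a FROM movies GROUP BY genre ORDER BY a

Result:
genre     | a       
----------+---------
Horror    | 6.25    
Animation | 6.766667
Drama     | 7.5     
Comedy    | 8.6     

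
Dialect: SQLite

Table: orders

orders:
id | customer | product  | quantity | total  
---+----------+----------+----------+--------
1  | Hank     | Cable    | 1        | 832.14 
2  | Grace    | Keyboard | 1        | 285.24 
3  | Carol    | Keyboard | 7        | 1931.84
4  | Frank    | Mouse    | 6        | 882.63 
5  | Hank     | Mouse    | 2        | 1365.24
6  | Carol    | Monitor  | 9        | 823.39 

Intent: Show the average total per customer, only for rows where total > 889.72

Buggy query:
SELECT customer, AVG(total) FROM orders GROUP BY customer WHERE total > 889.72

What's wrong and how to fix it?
Bug: WHERE cannot follow GROUP BY

Fix: Move the WHERE clause before GROUP BY

Corrected query:
SELECT customer, AVG(total) FROM orders WHERE total > 889.72 GROUP BY customer

Result:
customer | AVG(total)
---------+-----------
Carol    | 1931.84   
Hank     | 1365.24   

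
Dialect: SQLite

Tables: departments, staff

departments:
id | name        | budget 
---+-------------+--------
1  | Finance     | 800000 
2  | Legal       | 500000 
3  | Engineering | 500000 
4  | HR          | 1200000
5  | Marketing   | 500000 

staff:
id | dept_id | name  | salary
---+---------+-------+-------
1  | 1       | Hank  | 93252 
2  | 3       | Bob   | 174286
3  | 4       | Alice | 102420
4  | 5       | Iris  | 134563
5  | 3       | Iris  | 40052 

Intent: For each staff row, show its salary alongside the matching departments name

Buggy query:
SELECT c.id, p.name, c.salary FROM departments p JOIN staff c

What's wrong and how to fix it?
Bug: Missing join condition: each staff row is matched to all departments rows instead of just its own

Fix: Add ON c.dept_id = p.id to the JOIN

Corrected query:
SELECT c.id, p.name, c.salary FROM departments p JOIN staff c ON c.dept_id = p.id

Result:
id | name        | salary
---+-------------+-------
1  | Finance     | 93252 
2  | Engineering | 174286
3  | HR          | 102420
4  | Marketing   | 134563
5  | Engineering | 40052 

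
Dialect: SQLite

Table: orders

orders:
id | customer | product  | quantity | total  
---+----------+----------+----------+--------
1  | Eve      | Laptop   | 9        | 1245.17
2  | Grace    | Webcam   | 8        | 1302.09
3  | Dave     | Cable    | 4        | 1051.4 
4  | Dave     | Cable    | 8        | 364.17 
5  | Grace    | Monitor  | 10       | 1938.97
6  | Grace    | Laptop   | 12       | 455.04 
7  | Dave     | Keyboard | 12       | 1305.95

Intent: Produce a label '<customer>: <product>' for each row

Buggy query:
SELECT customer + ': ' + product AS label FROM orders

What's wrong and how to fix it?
Bug: '+' is numeric addition; on text columns SQLite converts them to 0 instead of concatenating

Fix: Use the || operator for string concatenation

Corrected query:
SELECT customer || ': ' || product AS label FROM orders

Result:
label         
--------------
Eve: Laptop   
Grace: Webcam 
Dave: Cable   
Dave: Cable   
Grace: Monitor
Grace: Laptop 
Dave: Keyboard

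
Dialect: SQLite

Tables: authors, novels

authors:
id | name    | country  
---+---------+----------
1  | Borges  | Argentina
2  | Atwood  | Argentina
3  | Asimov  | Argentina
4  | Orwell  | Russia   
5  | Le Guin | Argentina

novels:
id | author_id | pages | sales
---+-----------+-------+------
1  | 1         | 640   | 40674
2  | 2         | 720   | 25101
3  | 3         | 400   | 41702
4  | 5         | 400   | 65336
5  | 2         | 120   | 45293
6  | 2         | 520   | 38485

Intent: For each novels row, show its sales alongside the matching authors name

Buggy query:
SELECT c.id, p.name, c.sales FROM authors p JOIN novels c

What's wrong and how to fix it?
Bug: JOIN with no ON clause produces a cartesian product; every novels row pairs with every authors row

Fix: Add ON c.author_id = p.id to the JOIN

Corrected query:
SELECT c.id, p.name, c.sales FROM authors p JOIN novels c ON c.author_id = p.id

Result:
id | name    | sales
---+---------+------
1  | Borges  | 40674
2  | Atwood  | 25101
3  | Asimov  | 41702
4  | Le Guin | 65336
5  | Atwood  | 45293
6  | Atwood  | 38485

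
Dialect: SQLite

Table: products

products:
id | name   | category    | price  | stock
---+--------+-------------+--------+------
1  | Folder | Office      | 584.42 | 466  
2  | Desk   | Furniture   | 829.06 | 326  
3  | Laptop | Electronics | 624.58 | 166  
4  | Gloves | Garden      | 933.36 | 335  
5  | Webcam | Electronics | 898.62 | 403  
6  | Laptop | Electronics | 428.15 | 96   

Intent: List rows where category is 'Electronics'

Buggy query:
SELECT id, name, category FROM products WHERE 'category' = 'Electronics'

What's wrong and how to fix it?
Bug: 'category' in single quotes is a string literal, not the column; the comparison is literal-vs-literal and never true

Fix: Remove the quotes around the column name (or use double quotes for an identifier)

Corrected query:
SELECT id, name, category FROM products WHERE category = 'Electronics'

Result:
id | name   | category   
---+--------+------------
3  | Laptop | Electronics
5  | Webcam | Electronics
6  | Laptop | Electronics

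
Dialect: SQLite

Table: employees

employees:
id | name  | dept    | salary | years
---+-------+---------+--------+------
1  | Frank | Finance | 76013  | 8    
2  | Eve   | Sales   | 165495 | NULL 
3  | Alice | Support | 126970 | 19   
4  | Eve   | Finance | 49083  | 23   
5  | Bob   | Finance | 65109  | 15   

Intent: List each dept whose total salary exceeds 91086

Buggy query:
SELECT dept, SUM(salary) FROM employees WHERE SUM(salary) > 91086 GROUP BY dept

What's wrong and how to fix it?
Bug: Aggregate functions cannot appear in a WHERE clause

Fix: Move the aggregate condition to a HAVING clause

Corrected query:
SELECT dept, SUM(salary) FROM employees GROUP BY dept HAVING SUM(salary) > 91086

Result:
dept    | SUM(salary)
--------+------------
Finance | 190205     
Sales   | 165495     
Support | 126970     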